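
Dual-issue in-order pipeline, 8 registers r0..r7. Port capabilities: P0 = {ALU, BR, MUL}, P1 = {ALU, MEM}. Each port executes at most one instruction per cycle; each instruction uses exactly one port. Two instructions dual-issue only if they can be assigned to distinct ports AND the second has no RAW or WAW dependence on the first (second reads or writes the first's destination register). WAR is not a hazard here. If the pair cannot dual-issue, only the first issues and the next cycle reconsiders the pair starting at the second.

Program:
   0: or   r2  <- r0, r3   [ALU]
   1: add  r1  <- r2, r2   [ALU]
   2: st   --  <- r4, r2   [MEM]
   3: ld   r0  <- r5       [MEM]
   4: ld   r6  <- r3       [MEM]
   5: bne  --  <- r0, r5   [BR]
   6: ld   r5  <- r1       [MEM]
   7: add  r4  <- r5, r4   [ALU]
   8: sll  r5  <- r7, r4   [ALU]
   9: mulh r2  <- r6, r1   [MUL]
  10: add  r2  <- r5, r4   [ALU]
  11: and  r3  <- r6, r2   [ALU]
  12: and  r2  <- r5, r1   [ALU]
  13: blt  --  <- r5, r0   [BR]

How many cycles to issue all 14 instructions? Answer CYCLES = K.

t=0 i0:or.ALU ; RAW r2
t=1 i1/i2:add.ALU st.MEM ; pair
t=2 i3:ld.MEM ; no-port MEM/MEM
t=3 i4/i5:ld.MEM bne.BR ; pair
t=4 i6:ld.MEM ; RAW r5
t=5 i7:add.ALU ; RAW r4
t=6 i8/i9:sll.ALU mulh.MUL ; pair
t=7 i10:add.ALU ; RAW r2
t=8 i11/i12:and.ALU and.ALU ; pair
t=9 i13:blt.BR ; tail

CYCLES = 10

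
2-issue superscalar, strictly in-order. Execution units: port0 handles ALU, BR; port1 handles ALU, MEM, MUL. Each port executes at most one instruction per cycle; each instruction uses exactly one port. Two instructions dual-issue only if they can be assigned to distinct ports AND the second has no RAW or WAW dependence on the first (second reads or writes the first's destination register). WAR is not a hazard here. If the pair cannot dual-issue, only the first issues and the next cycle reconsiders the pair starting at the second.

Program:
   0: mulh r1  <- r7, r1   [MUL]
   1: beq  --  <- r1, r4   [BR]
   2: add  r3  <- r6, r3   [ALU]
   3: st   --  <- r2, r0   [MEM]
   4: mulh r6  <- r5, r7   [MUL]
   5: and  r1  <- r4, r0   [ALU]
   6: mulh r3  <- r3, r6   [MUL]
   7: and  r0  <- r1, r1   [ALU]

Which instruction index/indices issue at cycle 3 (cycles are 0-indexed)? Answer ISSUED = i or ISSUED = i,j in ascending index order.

[0] i0  mulh.MUL  -- RAW r1
[1] i1/i2  beq.BR/add.ALU  -- 2-wide
[2] i3  st.MEM  -- no-port MEM/MUL
[3] i4/i5  mulh.MUL/and.ALU  -- 2-wide
[4] i6/i7  mulh.MUL/and.ALU  -- 2-wide

ISSUED = 4,5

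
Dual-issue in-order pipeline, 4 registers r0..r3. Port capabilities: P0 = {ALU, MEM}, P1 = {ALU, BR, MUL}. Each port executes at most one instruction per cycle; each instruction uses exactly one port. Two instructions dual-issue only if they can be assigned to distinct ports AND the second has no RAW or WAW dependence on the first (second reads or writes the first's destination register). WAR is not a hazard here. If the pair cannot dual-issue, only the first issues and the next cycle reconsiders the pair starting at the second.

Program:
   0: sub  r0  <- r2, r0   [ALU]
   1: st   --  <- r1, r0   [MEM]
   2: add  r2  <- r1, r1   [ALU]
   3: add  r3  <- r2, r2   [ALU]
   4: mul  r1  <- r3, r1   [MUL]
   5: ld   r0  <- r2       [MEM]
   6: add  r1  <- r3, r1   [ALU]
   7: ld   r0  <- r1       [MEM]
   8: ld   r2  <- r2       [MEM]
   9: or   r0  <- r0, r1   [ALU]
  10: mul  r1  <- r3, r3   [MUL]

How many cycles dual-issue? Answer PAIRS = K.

0. sub @i0  | RAW r0
1. st add @i1,i2  | 2-wide
2. add @i3  | RAW r3
3. mul ld @i4,i5  | 2-wide
4. add @i6  | RAW r1
5. ld @i7  | no-port MEM/MEM
6. ld or @i8,i9  | 2-wide
7. mul @i10  | tail

PAIRS = 3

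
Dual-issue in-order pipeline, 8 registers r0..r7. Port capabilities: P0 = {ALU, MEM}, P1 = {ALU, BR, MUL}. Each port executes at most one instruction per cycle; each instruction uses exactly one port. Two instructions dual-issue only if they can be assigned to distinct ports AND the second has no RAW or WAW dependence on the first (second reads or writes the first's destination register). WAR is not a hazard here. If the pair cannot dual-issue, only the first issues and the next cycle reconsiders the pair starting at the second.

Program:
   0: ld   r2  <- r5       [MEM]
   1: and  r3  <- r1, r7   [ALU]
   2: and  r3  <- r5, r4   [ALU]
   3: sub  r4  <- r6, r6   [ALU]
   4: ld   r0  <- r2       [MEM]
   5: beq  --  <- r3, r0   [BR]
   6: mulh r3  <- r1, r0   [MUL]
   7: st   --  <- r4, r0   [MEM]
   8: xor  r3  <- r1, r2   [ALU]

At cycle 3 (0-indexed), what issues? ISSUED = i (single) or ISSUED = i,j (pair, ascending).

[0] i0/i1  ld.MEM and.ALU  -- 2-wide
[1] i2/i3  and.ALU sub.ALU  -- 2-wide
[2] i4  ld.MEM  -- RAW r0
[3] i5  beq.BR  -- no-port BR/MUL
[4] i6/i7  mulh.MUL st.MEM  -- 2-wide
[5] i8  xor.ALU  -- tail

ISSUED = 5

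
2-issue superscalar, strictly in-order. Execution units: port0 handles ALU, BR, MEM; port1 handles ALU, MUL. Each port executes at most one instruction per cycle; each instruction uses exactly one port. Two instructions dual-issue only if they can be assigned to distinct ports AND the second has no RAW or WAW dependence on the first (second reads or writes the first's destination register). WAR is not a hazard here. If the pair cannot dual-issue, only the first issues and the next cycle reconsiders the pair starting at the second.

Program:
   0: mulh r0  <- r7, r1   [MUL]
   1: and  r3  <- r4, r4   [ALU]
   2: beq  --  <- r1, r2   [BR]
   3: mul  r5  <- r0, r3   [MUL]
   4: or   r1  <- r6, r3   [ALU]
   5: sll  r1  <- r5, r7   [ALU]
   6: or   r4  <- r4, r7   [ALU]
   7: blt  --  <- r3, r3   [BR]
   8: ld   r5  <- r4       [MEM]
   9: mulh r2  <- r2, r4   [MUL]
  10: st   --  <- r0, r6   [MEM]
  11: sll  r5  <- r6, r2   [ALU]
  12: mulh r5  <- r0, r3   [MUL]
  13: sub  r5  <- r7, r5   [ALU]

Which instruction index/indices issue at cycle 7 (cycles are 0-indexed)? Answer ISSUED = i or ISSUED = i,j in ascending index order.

ISSUED = 12

  cy0 -> i0,i1 (mulh+and) 2-wide
  cy1 -> i2,i3 (beq+mul) 2-wide
  cy2 -> i4 (or) WAW r1
  cy3 -> i5,i6 (sll+or) 2-wide
  cy4 -> i7 (blt) no-port BR/MEM
  cy5 -> i8,i9 (ld+mulh) 2-wide
  cy6 -> i10,i11 (st+sll) 2-wide
  cy7 -> i12 (mulh) RAW+WAW r5
  cy8 -> i13 (sub) tail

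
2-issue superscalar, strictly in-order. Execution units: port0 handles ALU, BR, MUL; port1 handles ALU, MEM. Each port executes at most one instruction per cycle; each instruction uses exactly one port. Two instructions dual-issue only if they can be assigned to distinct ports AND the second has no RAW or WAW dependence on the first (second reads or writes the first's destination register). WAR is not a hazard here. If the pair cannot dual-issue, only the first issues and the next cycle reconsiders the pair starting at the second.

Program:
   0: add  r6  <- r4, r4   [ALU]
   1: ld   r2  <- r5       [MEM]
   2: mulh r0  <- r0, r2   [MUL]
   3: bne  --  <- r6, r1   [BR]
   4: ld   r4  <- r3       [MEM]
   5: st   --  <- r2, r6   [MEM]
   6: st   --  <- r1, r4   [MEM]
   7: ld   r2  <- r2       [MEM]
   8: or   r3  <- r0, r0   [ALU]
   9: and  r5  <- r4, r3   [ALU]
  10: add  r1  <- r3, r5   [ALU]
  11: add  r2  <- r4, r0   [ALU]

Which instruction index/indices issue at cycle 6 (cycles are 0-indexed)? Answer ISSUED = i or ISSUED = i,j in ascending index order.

ISSUED = 9

t=0 i0/i1:add;ld ; pair
t=1 i2:mulh ; no-port MUL/BR
t=2 i3/i4:bne;ld ; pair
t=3 i5:st ; no-port MEM/MEM
t=4 i6:st ; no-port MEM/MEM
t=5 i7/i8:ld;or ; pair
t=6 i9:and ; RAW r5
t=7 i10/i11:add;add ; pair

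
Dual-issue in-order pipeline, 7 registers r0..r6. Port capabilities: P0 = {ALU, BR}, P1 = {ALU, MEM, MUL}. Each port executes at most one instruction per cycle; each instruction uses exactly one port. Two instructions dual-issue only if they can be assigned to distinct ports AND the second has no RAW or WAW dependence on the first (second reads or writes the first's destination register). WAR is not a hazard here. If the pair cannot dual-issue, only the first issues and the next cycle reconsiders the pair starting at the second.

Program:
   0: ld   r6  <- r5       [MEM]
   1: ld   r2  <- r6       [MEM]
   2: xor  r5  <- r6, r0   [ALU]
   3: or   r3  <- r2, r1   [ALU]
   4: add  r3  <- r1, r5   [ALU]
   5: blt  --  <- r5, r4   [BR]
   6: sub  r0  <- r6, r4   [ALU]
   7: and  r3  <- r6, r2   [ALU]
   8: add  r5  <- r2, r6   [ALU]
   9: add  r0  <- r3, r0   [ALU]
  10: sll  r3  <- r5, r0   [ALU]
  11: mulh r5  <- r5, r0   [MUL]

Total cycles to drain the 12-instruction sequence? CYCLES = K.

c0: i0 ld.MEM  no-port MEM/MEM
c1: i1+i2 ld.MEM;xor.ALU  2-wide
c2: i3 or.ALU  WAW r3
c3: i4+i5 add.ALU;blt.BR  2-wide
c4: i6+i7 sub.ALU;and.ALU  2-wide
c5: i8+i9 add.ALU;add.ALU  2-wide
c6: i10+i11 sll.ALU;mulh.MUL  2-wide

CYCLES = 7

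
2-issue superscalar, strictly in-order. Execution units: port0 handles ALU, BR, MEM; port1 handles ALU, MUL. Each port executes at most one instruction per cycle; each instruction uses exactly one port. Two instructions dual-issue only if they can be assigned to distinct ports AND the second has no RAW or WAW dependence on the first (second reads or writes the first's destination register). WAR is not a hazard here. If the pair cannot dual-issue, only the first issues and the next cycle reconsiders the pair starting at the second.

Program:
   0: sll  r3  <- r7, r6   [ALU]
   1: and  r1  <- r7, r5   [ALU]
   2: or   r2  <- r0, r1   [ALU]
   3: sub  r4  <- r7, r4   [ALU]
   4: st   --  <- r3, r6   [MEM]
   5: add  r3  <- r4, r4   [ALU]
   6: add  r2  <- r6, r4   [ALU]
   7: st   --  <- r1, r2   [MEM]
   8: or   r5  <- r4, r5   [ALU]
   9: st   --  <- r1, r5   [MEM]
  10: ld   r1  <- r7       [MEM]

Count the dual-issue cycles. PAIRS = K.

0. sll+and @i0,i1  | 2-wide
1. or+sub @i2,i3  | 2-wide
2. st+add @i4,i5  | 2-wide
3. add @i6  | RAW r2
4. st+or @i7,i8  | 2-wide
5. st @i9  | no-port MEM/MEM
6. ld @i10  | tail

PAIRS = 4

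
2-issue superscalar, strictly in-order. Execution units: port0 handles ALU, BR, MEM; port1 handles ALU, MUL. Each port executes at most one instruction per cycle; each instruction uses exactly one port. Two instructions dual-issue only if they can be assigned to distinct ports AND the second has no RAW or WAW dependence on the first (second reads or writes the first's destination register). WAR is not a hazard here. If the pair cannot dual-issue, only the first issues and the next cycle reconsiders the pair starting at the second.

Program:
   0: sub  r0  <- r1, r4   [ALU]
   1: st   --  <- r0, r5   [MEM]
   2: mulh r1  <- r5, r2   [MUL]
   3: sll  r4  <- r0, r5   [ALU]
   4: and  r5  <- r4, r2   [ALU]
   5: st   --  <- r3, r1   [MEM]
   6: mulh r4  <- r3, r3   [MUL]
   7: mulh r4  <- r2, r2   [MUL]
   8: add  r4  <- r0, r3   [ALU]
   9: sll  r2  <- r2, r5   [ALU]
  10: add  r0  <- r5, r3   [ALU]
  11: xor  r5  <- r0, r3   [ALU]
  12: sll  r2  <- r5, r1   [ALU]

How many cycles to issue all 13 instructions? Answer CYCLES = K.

#0 head=0: sub i0 RAW r0
#1 head=1: st;mulh i1/i2 dual
#2 head=3: sll i3 RAW r4
#3 head=4: and;st i4/i5 dual
#4 head=6: mulh i6 no-port MUL/MUL
#5 head=7: mulh i7 WAW r4
#6 head=8: add;sll i8/i9 dual
#7 head=10: add i10 RAW r0
#8 head=11: xor i11 RAW r5
#9 head=12: sll i12 tail

CYCLES = 10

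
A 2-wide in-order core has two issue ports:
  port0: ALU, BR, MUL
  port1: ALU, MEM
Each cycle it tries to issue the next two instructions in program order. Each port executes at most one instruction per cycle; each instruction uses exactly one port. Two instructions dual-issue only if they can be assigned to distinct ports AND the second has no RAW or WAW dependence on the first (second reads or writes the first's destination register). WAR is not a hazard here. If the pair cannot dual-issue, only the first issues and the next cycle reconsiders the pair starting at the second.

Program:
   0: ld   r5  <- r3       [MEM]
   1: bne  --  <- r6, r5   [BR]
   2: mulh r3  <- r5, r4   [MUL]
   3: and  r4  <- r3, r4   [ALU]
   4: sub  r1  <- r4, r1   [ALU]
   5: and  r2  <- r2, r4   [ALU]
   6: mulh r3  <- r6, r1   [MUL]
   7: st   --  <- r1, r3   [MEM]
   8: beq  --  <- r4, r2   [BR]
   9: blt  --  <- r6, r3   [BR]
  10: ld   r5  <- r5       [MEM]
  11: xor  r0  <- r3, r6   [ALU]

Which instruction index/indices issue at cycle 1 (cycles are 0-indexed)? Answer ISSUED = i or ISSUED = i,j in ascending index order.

[0] i0  ld.MEM  -- RAW r5
[1] i1  bne.BR  -- no-port BR/MUL
[2] i2  mulh.MUL  -- RAW r3
[3] i3  and.ALU  -- RAW r4
[4] i4+i5  sub.ALU;and.ALU  -- 2-wide
[5] i6  mulh.MUL  -- RAW r3
[6] i7+i8  st.MEM;beq.BR  -- 2-wide
[7] i9+i10  blt.BR;ld.MEM  -- 2-wide
[8] i11  xor.ALU  -- tail

ISSUED = 1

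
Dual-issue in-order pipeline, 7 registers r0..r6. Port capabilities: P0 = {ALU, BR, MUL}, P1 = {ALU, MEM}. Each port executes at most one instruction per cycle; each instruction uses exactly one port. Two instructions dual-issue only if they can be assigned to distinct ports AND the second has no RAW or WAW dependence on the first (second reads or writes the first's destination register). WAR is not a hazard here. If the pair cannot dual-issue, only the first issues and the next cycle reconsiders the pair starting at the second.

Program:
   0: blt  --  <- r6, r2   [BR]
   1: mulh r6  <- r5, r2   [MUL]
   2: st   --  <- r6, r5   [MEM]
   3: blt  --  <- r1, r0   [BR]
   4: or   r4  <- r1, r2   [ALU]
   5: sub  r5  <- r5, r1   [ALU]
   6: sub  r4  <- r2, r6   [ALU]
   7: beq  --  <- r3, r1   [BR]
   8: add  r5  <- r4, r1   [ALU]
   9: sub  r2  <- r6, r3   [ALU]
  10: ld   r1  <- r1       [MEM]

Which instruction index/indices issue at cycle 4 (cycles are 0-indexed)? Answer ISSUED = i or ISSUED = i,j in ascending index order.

ISSUED = 6,7

  cy0 -> i0 (blt.BR) no-port BR/MUL
  cy1 -> i1 (mulh.MUL) RAW r6
  cy2 -> i2,i3 (st.MEM blt.BR) pair
  cy3 -> i4,i5 (or.ALU sub.ALU) pair
  cy4 -> i6,i7 (sub.ALU beq.BR) pair
  cy5 -> i8,i9 (add.ALU sub.ALU) pair
  cy6 -> i10 (ld.MEM) tail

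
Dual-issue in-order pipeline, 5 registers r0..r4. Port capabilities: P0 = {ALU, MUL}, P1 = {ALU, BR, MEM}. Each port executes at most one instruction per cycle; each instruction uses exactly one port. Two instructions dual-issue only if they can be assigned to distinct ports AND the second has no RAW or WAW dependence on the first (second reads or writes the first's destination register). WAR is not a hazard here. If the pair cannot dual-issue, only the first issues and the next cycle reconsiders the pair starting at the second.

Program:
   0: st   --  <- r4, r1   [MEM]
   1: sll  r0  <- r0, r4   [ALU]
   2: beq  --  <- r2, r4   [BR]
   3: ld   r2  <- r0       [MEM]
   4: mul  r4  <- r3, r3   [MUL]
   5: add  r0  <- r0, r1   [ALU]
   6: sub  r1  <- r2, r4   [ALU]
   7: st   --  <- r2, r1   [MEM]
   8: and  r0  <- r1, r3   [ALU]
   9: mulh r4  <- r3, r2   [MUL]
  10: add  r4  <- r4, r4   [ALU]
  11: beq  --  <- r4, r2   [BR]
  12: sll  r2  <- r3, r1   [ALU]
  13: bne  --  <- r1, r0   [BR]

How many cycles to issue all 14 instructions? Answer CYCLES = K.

c0: i0,i1 st;sll  dual
c1: i2 beq  no-port BR/MEM
c2: i3,i4 ld;mul  dual
c3: i5,i6 add;sub  dual
c4: i7,i8 st;and  dual
c5: i9 mulh  RAW+WAW r4
c6: i10 add  RAW r4
c7: i11,i12 beq;sll  dual
c8: i13 bne  tail

CYCLES = 9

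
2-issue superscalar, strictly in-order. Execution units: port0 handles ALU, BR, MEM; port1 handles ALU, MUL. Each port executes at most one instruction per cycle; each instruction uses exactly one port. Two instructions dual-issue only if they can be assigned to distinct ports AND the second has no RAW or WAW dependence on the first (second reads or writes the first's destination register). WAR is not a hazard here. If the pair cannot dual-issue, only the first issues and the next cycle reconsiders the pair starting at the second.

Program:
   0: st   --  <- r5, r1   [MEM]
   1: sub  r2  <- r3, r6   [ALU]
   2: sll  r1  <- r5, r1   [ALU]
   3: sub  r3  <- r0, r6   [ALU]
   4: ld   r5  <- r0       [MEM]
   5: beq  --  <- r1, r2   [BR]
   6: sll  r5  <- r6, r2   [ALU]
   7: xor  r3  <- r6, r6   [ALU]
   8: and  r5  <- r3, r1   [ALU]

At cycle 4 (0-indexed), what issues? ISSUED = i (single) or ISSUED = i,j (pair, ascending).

  cy0 -> i0+i1 (st.MEM sub.ALU) 2-wide
  cy1 -> i2+i3 (sll.ALU sub.ALU) 2-wide
  cy2 -> i4 (ld.MEM) no-port MEM/BR
  cy3 -> i5+i6 (beq.BR sll.ALU) 2-wide
  cy4 -> i7 (xor.ALU) RAW r3
  cy5 -> i8 (and.ALU) tail

ISSUED = 7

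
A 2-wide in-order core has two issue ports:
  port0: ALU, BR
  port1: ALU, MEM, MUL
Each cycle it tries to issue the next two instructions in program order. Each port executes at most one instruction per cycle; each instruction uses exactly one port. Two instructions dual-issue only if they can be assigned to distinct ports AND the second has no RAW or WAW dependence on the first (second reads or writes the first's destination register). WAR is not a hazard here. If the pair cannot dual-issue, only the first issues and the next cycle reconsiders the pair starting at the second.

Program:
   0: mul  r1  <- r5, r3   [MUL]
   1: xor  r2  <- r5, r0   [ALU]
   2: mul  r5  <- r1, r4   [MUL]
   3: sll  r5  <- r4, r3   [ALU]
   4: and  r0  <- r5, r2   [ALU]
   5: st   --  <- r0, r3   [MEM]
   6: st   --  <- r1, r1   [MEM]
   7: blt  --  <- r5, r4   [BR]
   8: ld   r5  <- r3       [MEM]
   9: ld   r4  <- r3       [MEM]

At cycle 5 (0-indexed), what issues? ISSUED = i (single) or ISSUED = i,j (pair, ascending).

ISSUED = 6,7

  cy0 -> i0&i1 (mul.MUL+xor.ALU) dual
  cy1 -> i2 (mul.MUL) WAW r5
  cy2 -> i3 (sll.ALU) RAW r5
  cy3 -> i4 (and.ALU) RAW r0
  cy4 -> i5 (st.MEM) no-port MEM/MEM
  cy5 -> i6&i7 (st.MEM+blt.BR) dual
  cy6 -> i8 (ld.MEM) no-port MEM/MEM
  cy7 -> i9 (ld.MEM) tail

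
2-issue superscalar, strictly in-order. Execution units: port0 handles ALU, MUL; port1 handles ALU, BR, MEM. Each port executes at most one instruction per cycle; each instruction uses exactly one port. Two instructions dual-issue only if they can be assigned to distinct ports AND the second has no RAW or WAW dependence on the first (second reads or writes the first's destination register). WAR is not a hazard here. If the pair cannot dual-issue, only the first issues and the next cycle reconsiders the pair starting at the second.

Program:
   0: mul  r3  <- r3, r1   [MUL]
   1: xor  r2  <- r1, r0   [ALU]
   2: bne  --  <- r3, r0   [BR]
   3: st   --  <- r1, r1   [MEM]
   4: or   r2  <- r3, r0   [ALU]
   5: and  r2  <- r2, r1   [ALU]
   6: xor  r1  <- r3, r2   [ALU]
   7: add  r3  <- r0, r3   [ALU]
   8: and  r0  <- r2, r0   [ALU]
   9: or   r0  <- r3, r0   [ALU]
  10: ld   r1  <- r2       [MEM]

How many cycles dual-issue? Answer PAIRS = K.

c0: i0+i1 mul;xor  2-wide
c1: i2 bne  no-port BR/MEM
c2: i3+i4 st;or  2-wide
c3: i5 and  RAW r2
c4: i6+i7 xor;add  2-wide
c5: i8 and  RAW+WAW r0
c6: i9+i10 or;ld  2-wide

PAIRS = 4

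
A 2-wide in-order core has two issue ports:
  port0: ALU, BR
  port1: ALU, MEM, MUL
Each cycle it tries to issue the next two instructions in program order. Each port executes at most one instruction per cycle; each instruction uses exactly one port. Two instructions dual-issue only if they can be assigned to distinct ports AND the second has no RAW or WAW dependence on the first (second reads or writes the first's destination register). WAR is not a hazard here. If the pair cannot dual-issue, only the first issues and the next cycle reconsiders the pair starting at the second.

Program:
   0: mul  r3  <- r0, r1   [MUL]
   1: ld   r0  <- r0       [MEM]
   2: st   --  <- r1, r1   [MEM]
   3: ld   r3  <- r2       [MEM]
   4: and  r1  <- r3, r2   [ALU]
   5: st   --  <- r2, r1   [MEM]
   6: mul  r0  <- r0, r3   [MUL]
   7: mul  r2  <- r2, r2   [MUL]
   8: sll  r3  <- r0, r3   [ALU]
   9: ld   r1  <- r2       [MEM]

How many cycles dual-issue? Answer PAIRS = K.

PAIRS = 1

  cy0 -> i0 (mul) no-port MUL/MEM
  cy1 -> i1 (ld) no-port MEM/MEM
  cy2 -> i2 (st) no-port MEM/MEM
  cy3 -> i3 (ld) RAW r3
  cy4 -> i4 (and) RAW r1
  cy5 -> i5 (st) no-port MEM/MUL
  cy6 -> i6 (mul) no-port MUL/MUL
  cy7 -> i7/i8 (mul sll) pair
  cy8 -> i9 (ld) tail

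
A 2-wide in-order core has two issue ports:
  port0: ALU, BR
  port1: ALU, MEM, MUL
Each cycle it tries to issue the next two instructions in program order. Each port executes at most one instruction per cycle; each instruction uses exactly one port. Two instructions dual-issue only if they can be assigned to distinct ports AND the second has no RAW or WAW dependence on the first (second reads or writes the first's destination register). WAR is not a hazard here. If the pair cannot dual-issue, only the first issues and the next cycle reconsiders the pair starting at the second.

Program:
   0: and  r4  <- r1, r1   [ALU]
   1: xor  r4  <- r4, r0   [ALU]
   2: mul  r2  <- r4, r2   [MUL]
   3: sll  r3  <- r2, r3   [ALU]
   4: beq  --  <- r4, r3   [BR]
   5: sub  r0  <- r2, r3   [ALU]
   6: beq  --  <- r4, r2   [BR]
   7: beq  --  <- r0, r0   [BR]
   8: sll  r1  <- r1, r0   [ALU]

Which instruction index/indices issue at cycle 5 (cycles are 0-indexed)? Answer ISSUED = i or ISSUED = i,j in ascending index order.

#0 head=0: and i0 RAW+WAW r4
#1 head=1: xor i1 RAW r4
#2 head=2: mul i2 RAW r2
#3 head=3: sll i3 RAW r3
#4 head=4: beq/sub i4,i5 pair
#5 head=6: beq i6 no-port BR/BR
#6 head=7: beq/sll i7,i8 pair

ISSUED = 6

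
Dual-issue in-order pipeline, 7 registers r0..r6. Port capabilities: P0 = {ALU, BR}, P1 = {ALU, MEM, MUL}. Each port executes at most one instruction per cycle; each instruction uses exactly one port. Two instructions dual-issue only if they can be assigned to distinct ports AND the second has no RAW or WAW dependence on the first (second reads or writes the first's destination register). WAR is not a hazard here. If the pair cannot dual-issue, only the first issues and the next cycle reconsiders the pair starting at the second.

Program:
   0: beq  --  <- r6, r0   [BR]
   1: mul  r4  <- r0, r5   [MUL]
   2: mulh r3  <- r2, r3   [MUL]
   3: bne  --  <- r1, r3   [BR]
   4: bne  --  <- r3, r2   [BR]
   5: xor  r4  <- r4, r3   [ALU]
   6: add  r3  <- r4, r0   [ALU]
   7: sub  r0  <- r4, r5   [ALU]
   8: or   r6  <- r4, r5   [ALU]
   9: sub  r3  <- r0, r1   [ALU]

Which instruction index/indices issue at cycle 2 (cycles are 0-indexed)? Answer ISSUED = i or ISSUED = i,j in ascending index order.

t=0 i0/i1:beq.BR+mul.MUL ; 2-wide
t=1 i2:mulh.MUL ; RAW r3
t=2 i3:bne.BR ; no-port BR/BR
t=3 i4/i5:bne.BR+xor.ALU ; 2-wide
t=4 i6/i7:add.ALU+sub.ALU ; 2-wide
t=5 i8/i9:or.ALU+sub.ALU ; 2-wide

ISSUED = 3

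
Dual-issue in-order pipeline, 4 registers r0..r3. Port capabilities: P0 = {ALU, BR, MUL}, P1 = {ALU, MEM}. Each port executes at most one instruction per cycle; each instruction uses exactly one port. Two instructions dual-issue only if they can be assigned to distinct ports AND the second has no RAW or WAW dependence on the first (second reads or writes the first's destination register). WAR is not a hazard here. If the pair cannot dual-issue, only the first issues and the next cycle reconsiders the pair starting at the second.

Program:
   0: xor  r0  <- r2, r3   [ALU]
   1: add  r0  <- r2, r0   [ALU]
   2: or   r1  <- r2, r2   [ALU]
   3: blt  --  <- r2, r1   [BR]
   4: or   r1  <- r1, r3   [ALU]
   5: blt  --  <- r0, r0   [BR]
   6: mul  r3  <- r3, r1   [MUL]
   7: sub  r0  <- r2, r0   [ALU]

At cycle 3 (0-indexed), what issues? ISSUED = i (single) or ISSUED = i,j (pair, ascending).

[0] i0  xor  -- RAW+WAW r0
[1] i1&i2  add;or  -- 2-wide
[2] i3&i4  blt;or  -- 2-wide
[3] i5  blt  -- no-port BR/MUL
[4] i6&i7  mul;sub  -- 2-wide

ISSUED = 5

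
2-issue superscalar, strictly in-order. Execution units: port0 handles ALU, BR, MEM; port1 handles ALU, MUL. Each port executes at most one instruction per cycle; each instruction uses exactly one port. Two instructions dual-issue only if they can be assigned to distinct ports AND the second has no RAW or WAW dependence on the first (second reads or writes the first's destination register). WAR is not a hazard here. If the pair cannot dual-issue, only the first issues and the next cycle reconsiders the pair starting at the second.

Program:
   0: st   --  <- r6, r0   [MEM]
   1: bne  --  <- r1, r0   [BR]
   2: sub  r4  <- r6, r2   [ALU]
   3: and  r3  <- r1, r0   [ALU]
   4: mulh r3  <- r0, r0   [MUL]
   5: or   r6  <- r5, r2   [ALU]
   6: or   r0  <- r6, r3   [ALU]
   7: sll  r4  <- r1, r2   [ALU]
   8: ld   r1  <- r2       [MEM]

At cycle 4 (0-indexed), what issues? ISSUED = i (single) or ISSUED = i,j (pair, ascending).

c0: i0 st  no-port MEM/BR
c1: i1/i2 bne;sub  dual
c2: i3 and  WAW r3
c3: i4/i5 mulh;or  dual
c4: i6/i7 or;sll  dual
c5: i8 ld  tail

ISSUED = 6,7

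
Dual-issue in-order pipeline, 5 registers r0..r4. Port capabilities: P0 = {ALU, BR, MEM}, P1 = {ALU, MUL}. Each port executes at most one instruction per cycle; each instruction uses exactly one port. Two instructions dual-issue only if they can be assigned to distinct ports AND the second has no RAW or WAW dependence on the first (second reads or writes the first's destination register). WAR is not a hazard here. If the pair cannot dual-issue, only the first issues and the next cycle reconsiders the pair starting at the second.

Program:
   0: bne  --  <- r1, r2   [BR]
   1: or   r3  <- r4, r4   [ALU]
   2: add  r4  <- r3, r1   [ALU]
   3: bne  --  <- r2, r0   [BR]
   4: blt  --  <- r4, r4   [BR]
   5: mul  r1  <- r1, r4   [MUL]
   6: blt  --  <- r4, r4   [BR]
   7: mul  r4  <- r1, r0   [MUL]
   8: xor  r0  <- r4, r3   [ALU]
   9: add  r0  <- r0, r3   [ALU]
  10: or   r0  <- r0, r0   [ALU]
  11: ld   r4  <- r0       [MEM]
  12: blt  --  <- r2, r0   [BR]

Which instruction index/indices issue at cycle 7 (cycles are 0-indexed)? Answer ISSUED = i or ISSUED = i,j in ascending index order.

ISSUED = 11

0. bne.BR;or.ALU @i0&i1  | pair
1. add.ALU;bne.BR @i2&i3  | pair
2. blt.BR;mul.MUL @i4&i5  | pair
3. blt.BR;mul.MUL @i6&i7  | pair
4. xor.ALU @i8  | RAW+WAW r0
5. add.ALU @i9  | RAW+WAW r0
6. or.ALU @i10  | RAW r0
7. ld.MEM @i11  | no-port MEM/BR
8. blt.BR @i12  | tail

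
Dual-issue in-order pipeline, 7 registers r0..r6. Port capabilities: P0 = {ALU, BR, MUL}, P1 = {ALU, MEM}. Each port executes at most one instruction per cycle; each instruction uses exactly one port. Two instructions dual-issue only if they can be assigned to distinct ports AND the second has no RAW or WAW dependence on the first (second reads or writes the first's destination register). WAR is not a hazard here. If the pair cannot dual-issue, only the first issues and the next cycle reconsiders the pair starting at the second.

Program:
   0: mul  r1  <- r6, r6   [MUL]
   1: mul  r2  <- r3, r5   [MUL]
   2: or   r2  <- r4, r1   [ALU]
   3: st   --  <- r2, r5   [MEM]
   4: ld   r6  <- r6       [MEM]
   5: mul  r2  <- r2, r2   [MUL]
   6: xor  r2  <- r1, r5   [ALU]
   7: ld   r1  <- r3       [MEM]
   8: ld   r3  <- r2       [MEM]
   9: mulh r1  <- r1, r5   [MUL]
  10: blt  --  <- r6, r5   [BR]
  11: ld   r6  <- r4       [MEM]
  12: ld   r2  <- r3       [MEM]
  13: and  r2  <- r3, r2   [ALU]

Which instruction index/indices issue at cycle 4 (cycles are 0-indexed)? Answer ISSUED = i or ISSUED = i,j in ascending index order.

ISSUED = 4,5

#0 head=0: mul i0 no-port MUL/MUL
#1 head=1: mul i1 WAW r2
#2 head=2: or i2 RAW r2
#3 head=3: st i3 no-port MEM/MEM
#4 head=4: ld mul i4/i5 2-wide
#5 head=6: xor ld i6/i7 2-wide
#6 head=8: ld mulh i8/i9 2-wide
#7 head=10: blt ld i10/i11 2-wide
#8 head=12: ld i12 RAW+WAW r2
#9 head=13: and i13 tail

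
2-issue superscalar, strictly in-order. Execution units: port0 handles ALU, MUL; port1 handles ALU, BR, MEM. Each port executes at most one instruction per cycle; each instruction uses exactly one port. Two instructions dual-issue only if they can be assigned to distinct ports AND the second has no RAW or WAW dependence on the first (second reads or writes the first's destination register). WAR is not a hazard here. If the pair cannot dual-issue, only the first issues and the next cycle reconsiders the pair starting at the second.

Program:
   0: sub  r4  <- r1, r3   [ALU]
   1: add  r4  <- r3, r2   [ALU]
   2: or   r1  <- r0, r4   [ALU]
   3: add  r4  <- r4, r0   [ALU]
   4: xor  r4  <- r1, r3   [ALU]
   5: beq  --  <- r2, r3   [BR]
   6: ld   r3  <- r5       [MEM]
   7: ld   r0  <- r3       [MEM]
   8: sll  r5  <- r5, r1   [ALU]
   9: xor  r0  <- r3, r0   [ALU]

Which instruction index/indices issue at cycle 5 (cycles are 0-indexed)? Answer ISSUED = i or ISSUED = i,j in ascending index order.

ISSUED = 7,8

[0] i0  sub  -- WAW r4
[1] i1  add  -- RAW r4
[2] i2/i3  or add  -- pair
[3] i4/i5  xor beq  -- pair
[4] i6  ld  -- no-port MEM/MEM
[5] i7/i8  ld sll  -- pair
[6] i9  xor  -- tail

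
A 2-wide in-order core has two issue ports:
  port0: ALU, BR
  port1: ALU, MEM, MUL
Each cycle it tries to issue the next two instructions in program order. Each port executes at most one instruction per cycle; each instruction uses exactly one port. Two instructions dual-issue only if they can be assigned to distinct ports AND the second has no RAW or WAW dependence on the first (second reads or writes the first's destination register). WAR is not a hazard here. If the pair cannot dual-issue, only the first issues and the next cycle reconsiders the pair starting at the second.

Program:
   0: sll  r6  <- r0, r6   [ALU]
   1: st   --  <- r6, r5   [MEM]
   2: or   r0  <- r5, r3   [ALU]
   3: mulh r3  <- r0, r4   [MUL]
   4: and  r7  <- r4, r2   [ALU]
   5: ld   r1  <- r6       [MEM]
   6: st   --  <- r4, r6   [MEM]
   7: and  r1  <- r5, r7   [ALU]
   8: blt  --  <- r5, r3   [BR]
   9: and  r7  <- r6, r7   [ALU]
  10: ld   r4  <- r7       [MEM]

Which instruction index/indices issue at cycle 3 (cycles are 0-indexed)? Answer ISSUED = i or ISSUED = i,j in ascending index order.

ISSUED = 5

0. sll.ALU @i0  | RAW r6
1. st.MEM+or.ALU @i1,i2  | pair
2. mulh.MUL+and.ALU @i3,i4  | pair
3. ld.MEM @i5  | no-port MEM/MEM
4. st.MEM+and.ALU @i6,i7  | pair
5. blt.BR+and.ALU @i8,i9  | pair
6. ld.MEM @i10  | tail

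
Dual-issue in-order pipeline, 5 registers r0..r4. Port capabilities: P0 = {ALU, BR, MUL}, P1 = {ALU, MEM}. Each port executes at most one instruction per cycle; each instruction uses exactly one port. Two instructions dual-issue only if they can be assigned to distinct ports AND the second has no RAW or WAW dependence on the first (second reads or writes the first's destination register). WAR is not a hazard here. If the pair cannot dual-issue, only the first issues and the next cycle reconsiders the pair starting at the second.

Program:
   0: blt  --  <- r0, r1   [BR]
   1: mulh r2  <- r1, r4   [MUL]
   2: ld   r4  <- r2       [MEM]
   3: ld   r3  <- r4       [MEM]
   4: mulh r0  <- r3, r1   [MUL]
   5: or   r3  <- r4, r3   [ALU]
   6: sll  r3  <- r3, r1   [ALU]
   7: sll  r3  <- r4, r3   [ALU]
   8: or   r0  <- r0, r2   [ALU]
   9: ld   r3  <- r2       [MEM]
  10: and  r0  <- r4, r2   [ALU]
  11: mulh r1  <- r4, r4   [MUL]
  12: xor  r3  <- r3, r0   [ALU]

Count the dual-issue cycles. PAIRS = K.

t=0 i0:blt.BR ; no-port BR/MUL
t=1 i1:mulh.MUL ; RAW r2
t=2 i2:ld.MEM ; no-port MEM/MEM
t=3 i3:ld.MEM ; RAW r3
t=4 i4,i5:mulh.MUL+or.ALU ; pair
t=5 i6:sll.ALU ; RAW+WAW r3
t=6 i7,i8:sll.ALU+or.ALU ; pair
t=7 i9,i10:ld.MEM+and.ALU ; pair
t=8 i11,i12:mulh.MUL+xor.ALU ; pair

PAIRS = 4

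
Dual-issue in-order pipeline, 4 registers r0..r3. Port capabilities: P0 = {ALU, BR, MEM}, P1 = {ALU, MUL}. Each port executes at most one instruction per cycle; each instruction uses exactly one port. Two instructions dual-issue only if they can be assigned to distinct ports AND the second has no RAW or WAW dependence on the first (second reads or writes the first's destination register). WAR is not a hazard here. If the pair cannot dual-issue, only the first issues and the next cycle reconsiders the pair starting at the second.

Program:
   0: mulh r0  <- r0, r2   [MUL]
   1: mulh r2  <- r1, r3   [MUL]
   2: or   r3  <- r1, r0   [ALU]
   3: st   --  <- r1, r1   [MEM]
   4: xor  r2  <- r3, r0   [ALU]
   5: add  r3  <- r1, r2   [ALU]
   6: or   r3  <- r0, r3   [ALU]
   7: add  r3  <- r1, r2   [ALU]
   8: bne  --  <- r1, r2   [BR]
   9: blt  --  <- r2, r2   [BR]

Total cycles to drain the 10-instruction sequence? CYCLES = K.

CYCLES = 7

0. mulh.MUL @i0  | no-port MUL/MUL
1. mulh.MUL+or.ALU @i1+i2  | dual
2. st.MEM+xor.ALU @i3+i4  | dual
3. add.ALU @i5  | RAW+WAW r3
4. or.ALU @i6  | WAW r3
5. add.ALU+bne.BR @i7+i8  | dual
6. blt.BR @i9  | tail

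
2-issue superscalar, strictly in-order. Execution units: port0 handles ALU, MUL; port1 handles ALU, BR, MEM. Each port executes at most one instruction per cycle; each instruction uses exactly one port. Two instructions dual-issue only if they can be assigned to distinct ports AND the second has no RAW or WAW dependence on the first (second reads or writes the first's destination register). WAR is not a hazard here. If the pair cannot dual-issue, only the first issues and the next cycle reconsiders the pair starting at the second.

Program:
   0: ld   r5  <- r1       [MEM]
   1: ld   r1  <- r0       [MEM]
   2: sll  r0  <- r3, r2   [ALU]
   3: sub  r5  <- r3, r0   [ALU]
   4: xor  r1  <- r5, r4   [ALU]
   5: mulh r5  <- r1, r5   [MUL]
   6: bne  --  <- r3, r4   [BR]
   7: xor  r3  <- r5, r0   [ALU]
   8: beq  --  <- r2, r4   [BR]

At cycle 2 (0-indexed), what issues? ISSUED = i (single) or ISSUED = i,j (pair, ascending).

ISSUED = 3

c0: i0 ld  no-port MEM/MEM
c1: i1+i2 ld/sll  pair
c2: i3 sub  RAW r5
c3: i4 xor  RAW r1
c4: i5+i6 mulh/bne  pair
c5: i7+i8 xor/beq  pair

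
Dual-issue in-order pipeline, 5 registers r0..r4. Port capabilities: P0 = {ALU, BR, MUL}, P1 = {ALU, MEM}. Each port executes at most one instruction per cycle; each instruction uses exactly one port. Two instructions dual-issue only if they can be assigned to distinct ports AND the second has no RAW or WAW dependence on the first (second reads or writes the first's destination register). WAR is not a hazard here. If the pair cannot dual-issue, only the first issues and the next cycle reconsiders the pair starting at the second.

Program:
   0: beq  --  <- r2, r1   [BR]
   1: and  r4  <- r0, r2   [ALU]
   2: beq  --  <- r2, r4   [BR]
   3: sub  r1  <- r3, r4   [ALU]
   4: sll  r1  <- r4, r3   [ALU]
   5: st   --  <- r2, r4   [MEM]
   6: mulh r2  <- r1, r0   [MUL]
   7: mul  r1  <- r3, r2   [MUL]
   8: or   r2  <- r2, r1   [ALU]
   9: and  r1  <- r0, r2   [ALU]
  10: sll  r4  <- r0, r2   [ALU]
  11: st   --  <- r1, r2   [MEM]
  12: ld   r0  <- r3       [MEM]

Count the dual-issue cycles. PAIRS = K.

PAIRS = 4

c0: i0/i1 beq.BR and.ALU  pair
c1: i2/i3 beq.BR sub.ALU  pair
c2: i4/i5 sll.ALU st.MEM  pair
c3: i6 mulh.MUL  no-port MUL/MUL
c4: i7 mul.MUL  RAW r1
c5: i8 or.ALU  RAW r2
c6: i9/i10 and.ALU sll.ALU  pair
c7: i11 st.MEM  no-port MEM/MEM
c8: i12 ld.MEM  tail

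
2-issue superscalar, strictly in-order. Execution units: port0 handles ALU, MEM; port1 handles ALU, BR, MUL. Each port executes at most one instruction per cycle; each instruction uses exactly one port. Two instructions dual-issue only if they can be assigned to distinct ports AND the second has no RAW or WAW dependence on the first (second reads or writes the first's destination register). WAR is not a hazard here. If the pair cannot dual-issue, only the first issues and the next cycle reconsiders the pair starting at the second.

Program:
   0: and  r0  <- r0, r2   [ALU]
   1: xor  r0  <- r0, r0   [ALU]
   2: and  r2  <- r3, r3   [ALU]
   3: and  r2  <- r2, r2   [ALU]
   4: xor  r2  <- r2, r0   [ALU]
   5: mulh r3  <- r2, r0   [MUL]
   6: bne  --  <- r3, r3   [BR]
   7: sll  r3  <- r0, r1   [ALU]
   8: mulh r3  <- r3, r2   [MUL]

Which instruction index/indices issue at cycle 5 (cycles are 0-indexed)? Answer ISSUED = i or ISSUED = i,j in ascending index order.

ISSUED = 6,7

0. and.ALU @i0  | RAW+WAW r0
1. xor.ALU/and.ALU @i1/i2  | pair
2. and.ALU @i3  | RAW+WAW r2
3. xor.ALU @i4  | RAW r2
4. mulh.MUL @i5  | no-port MUL/BR
5. bne.BR/sll.ALU @i6/i7  | pair
6. mulh.MUL @i8  | tail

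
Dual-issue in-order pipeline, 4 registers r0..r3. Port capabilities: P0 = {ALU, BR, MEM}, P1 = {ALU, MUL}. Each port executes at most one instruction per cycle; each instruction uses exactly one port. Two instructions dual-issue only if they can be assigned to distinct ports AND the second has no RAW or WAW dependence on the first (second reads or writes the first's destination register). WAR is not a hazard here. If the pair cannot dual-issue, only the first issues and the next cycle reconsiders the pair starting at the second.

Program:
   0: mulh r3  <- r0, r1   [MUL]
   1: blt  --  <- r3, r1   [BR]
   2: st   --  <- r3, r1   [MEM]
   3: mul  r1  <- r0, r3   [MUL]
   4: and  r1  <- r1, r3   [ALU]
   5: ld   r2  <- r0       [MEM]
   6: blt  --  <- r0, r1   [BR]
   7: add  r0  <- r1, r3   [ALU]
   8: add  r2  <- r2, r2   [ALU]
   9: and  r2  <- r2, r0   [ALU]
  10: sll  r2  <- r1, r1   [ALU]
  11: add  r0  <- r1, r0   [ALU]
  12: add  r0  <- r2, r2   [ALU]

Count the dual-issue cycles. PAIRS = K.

c0: i0 mulh.MUL  RAW r3
c1: i1 blt.BR  no-port BR/MEM
c2: i2&i3 st.MEM+mul.MUL  dual
c3: i4&i5 and.ALU+ld.MEM  dual
c4: i6&i7 blt.BR+add.ALU  dual
c5: i8 add.ALU  RAW+WAW r2
c6: i9 and.ALU  WAW r2
c7: i10&i11 sll.ALU+add.ALU  dual
c8: i12 add.ALU  tail

PAIRS = 4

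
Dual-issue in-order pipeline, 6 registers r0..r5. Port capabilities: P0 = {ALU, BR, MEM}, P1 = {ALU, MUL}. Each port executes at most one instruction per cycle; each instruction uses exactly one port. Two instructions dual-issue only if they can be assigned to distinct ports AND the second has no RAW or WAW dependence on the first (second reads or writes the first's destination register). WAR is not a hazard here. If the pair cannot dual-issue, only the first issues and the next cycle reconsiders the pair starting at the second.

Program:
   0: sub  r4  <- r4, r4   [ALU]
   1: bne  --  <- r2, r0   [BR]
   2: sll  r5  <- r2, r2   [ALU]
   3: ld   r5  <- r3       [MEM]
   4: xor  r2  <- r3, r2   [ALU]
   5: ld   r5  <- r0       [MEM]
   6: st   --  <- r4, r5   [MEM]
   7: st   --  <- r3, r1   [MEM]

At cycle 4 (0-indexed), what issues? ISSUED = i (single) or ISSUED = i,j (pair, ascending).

0. sub;bne @i0/i1  | dual
1. sll @i2  | WAW r5
2. ld;xor @i3/i4  | dual
3. ld @i5  | no-port MEM/MEM
4. st @i6  | no-port MEM/MEM
5. st @i7  | tail

ISSUED = 6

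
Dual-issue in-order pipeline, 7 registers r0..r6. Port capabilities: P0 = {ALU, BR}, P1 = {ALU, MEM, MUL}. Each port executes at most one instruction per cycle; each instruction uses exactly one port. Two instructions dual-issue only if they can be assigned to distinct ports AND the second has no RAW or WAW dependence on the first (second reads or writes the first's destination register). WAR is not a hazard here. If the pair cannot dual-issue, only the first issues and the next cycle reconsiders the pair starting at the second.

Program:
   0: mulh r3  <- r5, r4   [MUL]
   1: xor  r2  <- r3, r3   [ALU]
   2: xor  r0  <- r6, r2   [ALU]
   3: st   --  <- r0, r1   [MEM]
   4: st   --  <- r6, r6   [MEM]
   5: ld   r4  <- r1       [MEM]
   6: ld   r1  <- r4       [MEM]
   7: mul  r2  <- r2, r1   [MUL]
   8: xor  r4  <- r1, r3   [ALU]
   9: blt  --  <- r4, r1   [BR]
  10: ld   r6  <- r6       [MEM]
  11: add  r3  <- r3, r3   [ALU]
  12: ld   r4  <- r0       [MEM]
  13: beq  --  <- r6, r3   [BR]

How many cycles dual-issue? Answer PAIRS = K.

  cy0 -> i0 (mulh.MUL) RAW r3
  cy1 -> i1 (xor.ALU) RAW r2
  cy2 -> i2 (xor.ALU) RAW r0
  cy3 -> i3 (st.MEM) no-port MEM/MEM
  cy4 -> i4 (st.MEM) no-port MEM/MEM
  cy5 -> i5 (ld.MEM) no-port MEM/MEM
  cy6 -> i6 (ld.MEM) no-port MEM/MUL
  cy7 -> i7/i8 (mul.MUL xor.ALU) 2-wide
  cy8 -> i9/i10 (blt.BR ld.MEM) 2-wide
  cy9 -> i11/i12 (add.ALU ld.MEM) 2-wide
  cy10 -> i13 (beq.BR) tail

PAIRS = 3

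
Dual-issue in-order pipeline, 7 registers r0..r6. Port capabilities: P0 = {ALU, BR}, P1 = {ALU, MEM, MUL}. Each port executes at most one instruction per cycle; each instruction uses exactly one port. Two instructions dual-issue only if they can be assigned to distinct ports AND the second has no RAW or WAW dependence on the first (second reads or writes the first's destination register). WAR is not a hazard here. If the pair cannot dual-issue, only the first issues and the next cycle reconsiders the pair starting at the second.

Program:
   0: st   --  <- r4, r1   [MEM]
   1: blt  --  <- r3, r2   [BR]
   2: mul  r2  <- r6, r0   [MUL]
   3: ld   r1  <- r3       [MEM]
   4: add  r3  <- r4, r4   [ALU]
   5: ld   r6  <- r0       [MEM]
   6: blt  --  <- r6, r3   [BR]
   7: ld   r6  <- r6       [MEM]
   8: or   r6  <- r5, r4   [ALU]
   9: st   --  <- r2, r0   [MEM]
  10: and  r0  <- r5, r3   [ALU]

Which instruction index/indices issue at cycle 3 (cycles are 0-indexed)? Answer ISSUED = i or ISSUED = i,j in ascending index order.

ISSUED = 5

[0] i0+i1  st+blt  -- pair
[1] i2  mul  -- no-port MUL/MEM
[2] i3+i4  ld+add  -- pair
[3] i5  ld  -- RAW r6
[4] i6+i7  blt+ld  -- pair
[5] i8+i9  or+st  -- pair
[6] i10  and  -- tail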